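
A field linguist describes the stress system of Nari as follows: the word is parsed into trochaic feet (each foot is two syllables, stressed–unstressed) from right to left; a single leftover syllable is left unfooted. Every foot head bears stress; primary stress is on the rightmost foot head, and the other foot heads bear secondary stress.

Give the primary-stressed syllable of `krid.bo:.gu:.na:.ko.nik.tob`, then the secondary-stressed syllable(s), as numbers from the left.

Parse right to left into trochaic (ˈσσ) feet: krid (ˈbo:.gu:) (ˈna:.ko) (ˈnik.tob). Syllable 1 is left unfooted.
Foot heads (stressed positions): 2, 4, 6.
End Rule Rightmost: primary stress on the rightmost head = syllable 6.
Secondary stress on 2, 4: krid.ˌbo:.gu:.ˌna:.ko.ˈnik.tob.

primary 6, secondary 2, 4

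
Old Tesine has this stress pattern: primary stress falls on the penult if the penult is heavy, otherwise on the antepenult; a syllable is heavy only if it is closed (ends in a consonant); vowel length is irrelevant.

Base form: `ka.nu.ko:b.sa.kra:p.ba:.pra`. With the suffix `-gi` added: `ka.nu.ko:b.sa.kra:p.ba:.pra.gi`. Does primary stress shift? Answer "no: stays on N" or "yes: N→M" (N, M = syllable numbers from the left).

Base `ka.nu.ko:b.sa.kra:p.ba:.pra` (7 syllables):
  Weights: 5 kra:p H, 6 ba: L, 7 pra L.
  The penult (syllable 6, ba:) is light, so stress falls on the antepenult (syllable 5, kra:p).
  → primary stress on syllable 5.
Suffixed `ka.nu.ko:b.sa.kra:p.ba:.pra.gi` (8 syllables):
  Weights: 6 ba: L, 7 pra L, 8 gi L.
  The penult (syllable 7, pra) is light, so stress falls on the antepenult (syllable 6, ba:).
  → primary stress on syllable 6.

yes: 5→6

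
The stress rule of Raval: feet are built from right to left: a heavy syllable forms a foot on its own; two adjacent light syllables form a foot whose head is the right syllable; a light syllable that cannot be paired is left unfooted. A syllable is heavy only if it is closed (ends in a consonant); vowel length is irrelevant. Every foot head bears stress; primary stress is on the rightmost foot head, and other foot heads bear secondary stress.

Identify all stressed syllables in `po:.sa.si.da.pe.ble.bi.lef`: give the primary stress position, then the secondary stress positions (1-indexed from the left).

Weights: 1 po: L, 2 sa L, 3 si L, 4 da L, 5 pe L, 6 ble L, 7 bi L, 8 lef H.
Parse right to left (heavy = foot alone; LL = one foot; stranded L unfooted): po: (sa.ˈsi) (da.ˈpe) (ble.ˈbi) (ˈlef).
Foot heads: 3, 5, 7, 8.
Primary stress on the rightmost head = syllable 8.
Secondary stress on 3, 5, 7: po:.sa.ˌsi.da.ˌpe.ble.ˌbi.ˈlef.

primary 8, secondary 3, 5, 7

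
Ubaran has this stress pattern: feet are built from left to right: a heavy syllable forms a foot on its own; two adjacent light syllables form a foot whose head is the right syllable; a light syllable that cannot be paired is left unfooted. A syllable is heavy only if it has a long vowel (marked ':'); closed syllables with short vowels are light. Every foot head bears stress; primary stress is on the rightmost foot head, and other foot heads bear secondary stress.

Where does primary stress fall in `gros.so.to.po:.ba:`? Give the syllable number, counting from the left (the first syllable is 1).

Weights: 1 gros L, 2 so L, 3 to L, 4 po: H, 5 ba: H.
Parse left to right (heavy = foot alone; LL = one foot; stranded L unfooted): (gros.ˈso) to (ˈpo:) (ˈba:).
Foot heads: 2, 4, 5.
Primary stress on the rightmost head = syllable 5.
Primary stress: syllable 5 → gros.so.to.po:.ˈba:.

5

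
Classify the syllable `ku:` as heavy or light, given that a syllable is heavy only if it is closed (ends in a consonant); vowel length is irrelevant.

light

`ku:`: long vowel, open (no coda). Open (no coda) → light.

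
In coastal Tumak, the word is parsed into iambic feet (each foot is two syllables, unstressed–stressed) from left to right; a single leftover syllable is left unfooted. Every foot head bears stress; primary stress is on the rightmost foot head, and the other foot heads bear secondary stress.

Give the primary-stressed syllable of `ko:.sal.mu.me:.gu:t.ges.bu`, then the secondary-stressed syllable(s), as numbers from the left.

Parse left to right into iambic (σˈσ) feet: (ko:.ˈsal) (mu.ˈme:) (gu:t.ˈges) bu. Syllable 7 is left unfooted.
Foot heads (stressed positions): 2, 4, 6.
End Rule Rightmost: primary stress on the rightmost head = syllable 6.
Secondary stress on 2, 4: ko:.ˌsal.mu.ˌme:.gu:t.ˈges.bu.

primary 6, secondary 2, 4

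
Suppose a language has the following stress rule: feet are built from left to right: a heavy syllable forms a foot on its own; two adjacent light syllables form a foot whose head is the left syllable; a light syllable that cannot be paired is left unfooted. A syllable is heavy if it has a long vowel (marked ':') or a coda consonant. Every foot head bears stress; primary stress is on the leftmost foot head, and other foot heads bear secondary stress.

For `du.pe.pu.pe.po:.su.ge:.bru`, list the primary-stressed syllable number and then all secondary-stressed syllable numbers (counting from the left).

primary 1, secondary 3, 5, 7

Weights: 1 du L, 2 pe L, 3 pu L, 4 pe L, 5 po: H, 6 su L, 7 ge: H, 8 bru L.
Parse left to right (heavy = foot alone; LL = one foot; stranded L unfooted): (ˈdu.pe) (ˈpu.pe) (ˈpo:) su (ˈge:) bru.
Foot heads: 1, 3, 5, 7.
Primary stress on the leftmost head = syllable 1.
Secondary stress on 3, 5, 7: ˈdu.pe.ˌpu.pe.ˌpo:.su.ˌge:.bru.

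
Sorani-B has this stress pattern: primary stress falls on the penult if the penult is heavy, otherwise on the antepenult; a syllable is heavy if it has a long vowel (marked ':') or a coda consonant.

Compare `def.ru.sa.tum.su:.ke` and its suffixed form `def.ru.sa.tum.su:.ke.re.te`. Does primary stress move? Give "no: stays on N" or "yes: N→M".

yes: 5→6

Base `def.ru.sa.tum.su:.ke` (6 syllables):
  Weights: 4 tum H, 5 su: H, 6 ke L.
  The penult (syllable 5, su:) is heavy, so it takes stress.
  → primary stress on syllable 5.
Suffixed `def.ru.sa.tum.su:.ke.re.te` (8 syllables):
  Weights: 6 ke L, 7 re L, 8 te L.
  The penult (syllable 7, re) is light, so stress falls on the antepenult (syllable 6, ke).
  → primary stress on syllable 6.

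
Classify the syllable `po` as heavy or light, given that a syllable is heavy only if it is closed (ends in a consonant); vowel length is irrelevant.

`po`: short vowel, open (no coda). Open (no coda) → light.

light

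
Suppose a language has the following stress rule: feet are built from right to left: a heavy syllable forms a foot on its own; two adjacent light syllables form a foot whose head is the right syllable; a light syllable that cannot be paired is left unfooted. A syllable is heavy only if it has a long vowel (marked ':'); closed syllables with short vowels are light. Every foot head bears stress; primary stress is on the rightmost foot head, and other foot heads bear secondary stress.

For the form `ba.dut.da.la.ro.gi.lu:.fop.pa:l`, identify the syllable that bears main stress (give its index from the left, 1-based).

Weights: 1 ba L, 2 dut L, 3 da L, 4 la L, 5 ro L, 6 gi L, 7 lu: H, 8 fop L, 9 pa:l H.
Parse right to left (heavy = foot alone; LL = one foot; stranded L unfooted): (ba.ˈdut) (da.ˈla) (ro.ˈgi) (ˈlu:) fop (ˈpa:l).
Foot heads: 2, 4, 6, 7, 9.
Primary stress on the rightmost head = syllable 9.
Primary stress: syllable 9 → ba.dut.da.la.ro.gi.lu:.fop.ˈpa:l.

9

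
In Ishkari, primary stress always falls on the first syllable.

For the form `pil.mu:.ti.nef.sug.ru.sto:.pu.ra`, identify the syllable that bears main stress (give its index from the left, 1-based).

The word has 9 syllables; the first syllable is syllable 1 (pil).
Primary stress: syllable 1 → ˈpil.mu:.ti.nef.sug.ru.sto:.pu.ra.

1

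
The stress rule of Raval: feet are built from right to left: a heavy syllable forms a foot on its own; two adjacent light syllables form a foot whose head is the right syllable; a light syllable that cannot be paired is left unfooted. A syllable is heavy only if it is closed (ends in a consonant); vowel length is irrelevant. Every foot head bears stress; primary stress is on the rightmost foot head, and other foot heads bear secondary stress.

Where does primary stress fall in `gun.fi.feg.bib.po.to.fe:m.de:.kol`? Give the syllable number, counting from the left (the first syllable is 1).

Weights: 1 gun H, 2 fi L, 3 feg H, 4 bib H, 5 po L, 6 to L, 7 fe:m H, 8 de: L, 9 kol H.
Parse right to left (heavy = foot alone; LL = one foot; stranded L unfooted): (ˈgun) fi (ˈfeg) (ˈbib) (po.ˈto) (ˈfe:m) de: (ˈkol).
Foot heads: 1, 3, 4, 6, 7, 9.
Primary stress on the rightmost head = syllable 9.
Primary stress: syllable 9 → gun.fi.feg.bib.po.to.fe:m.de:.ˈkol.

9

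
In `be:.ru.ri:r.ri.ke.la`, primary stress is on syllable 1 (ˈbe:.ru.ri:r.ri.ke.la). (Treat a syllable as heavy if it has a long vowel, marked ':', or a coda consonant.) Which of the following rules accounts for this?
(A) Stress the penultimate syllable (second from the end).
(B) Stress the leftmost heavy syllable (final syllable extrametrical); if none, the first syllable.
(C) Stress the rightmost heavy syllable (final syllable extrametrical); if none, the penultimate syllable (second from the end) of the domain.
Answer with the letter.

B

Rule A → syllable 5 (observed: 1).
Rule B → syllable 1 ✓.
Rule C → syllable 3 (observed: 1).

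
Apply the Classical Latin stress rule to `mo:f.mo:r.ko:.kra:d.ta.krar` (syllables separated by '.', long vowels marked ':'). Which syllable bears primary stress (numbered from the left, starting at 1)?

4

Classical Latin: stress the penult if heavy (long vowel or closed), else the antepenult.
Weights: 4 kra:d H, 5 ta L, 6 krar H.
The penult (syllable 5, ta) is light, so stress falls on the antepenult (syllable 4, kra:d).
Stress on syllable 4: mo:f.mo:r.ko:.ˈkra:d.ta.krar.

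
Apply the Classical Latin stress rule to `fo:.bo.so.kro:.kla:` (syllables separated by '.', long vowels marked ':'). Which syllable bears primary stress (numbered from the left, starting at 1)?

4

Classical Latin: stress the penult if heavy (long vowel or closed), else the antepenult.
Weights: 3 so L, 4 kro: H, 5 kla: H.
The penult (syllable 4, kro:) is heavy, so it takes stress.
Stress on syllable 4: fo:.bo.so.ˈkro:.kla:.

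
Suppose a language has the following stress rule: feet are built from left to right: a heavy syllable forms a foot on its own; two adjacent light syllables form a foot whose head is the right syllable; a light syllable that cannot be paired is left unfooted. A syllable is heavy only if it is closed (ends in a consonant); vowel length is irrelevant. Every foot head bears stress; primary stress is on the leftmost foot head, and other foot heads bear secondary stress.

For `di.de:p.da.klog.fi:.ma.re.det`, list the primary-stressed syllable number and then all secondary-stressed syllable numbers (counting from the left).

primary 2, secondary 4, 6, 8

Weights: 1 di L, 2 de:p H, 3 da L, 4 klog H, 5 fi: L, 6 ma L, 7 re L, 8 det H.
Parse left to right (heavy = foot alone; LL = one foot; stranded L unfooted): di (ˈde:p) da (ˈklog) (fi:.ˈma) re (ˈdet).
Foot heads: 2, 4, 6, 8.
Primary stress on the leftmost head = syllable 2.
Secondary stress on 4, 6, 8: di.ˈde:p.da.ˌklog.fi:.ˌma.re.ˌdet.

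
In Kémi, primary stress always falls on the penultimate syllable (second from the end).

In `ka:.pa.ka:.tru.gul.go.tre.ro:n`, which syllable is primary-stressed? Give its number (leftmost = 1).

The word has 8 syllables; the penultimate syllable (second from the end) is syllable 7 (tre).
Primary stress: syllable 7 → ka:.pa.ka:.tru.gul.go.ˈtre.ro:n.

7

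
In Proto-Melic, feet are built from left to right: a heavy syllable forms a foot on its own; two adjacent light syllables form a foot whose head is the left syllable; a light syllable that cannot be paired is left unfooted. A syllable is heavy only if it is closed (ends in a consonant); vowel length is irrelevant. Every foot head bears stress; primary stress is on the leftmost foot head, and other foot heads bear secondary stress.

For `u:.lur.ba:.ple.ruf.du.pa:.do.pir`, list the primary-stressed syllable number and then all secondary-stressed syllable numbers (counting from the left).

primary 2, secondary 3, 5, 6, 9

Weights: 1 u: L, 2 lur H, 3 ba: L, 4 ple L, 5 ruf H, 6 du L, 7 pa: L, 8 do L, 9 pir H.
Parse left to right (heavy = foot alone; LL = one foot; stranded L unfooted): u: (ˈlur) (ˈba:.ple) (ˈruf) (ˈdu.pa:) do (ˈpir).
Foot heads: 2, 3, 5, 6, 9.
Primary stress on the leftmost head = syllable 2.
Secondary stress on 3, 5, 6, 9: u:.ˈlur.ˌba:.ple.ˌruf.ˌdu.pa:.do.ˌpir.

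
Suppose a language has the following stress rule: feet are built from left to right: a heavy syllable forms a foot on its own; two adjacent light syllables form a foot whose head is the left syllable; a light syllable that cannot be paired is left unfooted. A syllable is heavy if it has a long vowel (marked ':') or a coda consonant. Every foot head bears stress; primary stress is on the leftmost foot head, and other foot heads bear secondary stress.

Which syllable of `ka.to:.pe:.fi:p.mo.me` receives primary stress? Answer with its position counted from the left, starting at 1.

Weights: 1 ka L, 2 to: H, 3 pe: H, 4 fi:p H, 5 mo L, 6 me L.
Parse left to right (heavy = foot alone; LL = one foot; stranded L unfooted): ka (ˈto:) (ˈpe:) (ˈfi:p) (ˈmo.me).
Foot heads: 2, 3, 4, 5.
Primary stress on the leftmost head = syllable 2.
Primary stress: syllable 2 → ka.ˈto:.pe:.fi:p.mo.me.

2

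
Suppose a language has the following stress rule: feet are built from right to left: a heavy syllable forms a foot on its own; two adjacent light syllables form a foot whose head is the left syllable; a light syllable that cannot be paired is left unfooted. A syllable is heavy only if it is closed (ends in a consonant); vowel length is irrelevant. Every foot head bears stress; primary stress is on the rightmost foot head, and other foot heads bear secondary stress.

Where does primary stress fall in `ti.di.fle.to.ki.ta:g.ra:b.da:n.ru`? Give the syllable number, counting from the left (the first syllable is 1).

8

Weights: 1 ti L, 2 di L, 3 fle L, 4 to L, 5 ki L, 6 ta:g H, 7 ra:b H, 8 da:n H, 9 ru L.
Parse right to left (heavy = foot alone; LL = one foot; stranded L unfooted): ti (ˈdi.fle) (ˈto.ki) (ˈta:g) (ˈra:b) (ˈda:n) ru.
Foot heads: 2, 4, 6, 7, 8.
Primary stress on the rightmost head = syllable 8.
Primary stress: syllable 8 → ti.di.fle.to.ki.ta:g.ra:b.ˈda:n.ru.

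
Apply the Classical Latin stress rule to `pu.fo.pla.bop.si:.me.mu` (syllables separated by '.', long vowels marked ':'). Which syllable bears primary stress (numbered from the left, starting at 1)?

5

Classical Latin: stress the penult if heavy (long vowel or closed), else the antepenult.
Weights: 5 si: H, 6 me L, 7 mu L.
The penult (syllable 6, me) is light, so stress falls on the antepenult (syllable 5, si:).
Stress on syllable 5: pu.fo.pla.bop.ˈsi:.me.mu.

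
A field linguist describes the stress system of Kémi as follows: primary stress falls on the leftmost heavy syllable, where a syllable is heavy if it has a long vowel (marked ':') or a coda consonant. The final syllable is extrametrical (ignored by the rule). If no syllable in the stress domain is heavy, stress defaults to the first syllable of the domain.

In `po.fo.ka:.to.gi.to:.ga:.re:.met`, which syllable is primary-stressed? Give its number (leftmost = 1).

3

The final syllable (9, met) is extrametrical; the stress domain is syllables 1–8.
Weights: 1 po L, 2 fo L, 3 ka: H, 4 to L, 5 gi L, 6 to: H, 7 ga: H, 8 re: H.
Heavy syllables in the domain: 3, 6, 7, 8. The leftmost is syllable 3 (ka:).
Primary stress: syllable 3 → po.fo.ˈka:.to.gi.to:.ga:.re:.met.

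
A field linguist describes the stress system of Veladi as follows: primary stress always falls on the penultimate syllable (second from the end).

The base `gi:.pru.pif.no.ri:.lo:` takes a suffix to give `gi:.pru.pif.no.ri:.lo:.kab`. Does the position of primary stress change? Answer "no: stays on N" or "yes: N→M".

yes: 5→6

Base `gi:.pru.pif.no.ri:.lo:` (6 syllables):
  The word has 6 syllables; the penultimate syllable (second from the end) is syllable 5 (ri:).
  → primary stress on syllable 5.
Suffixed `gi:.pru.pif.no.ri:.lo:.kab` (7 syllables):
  The word has 7 syllables; the penultimate syllable (second from the end) is syllable 6 (lo:).
  → primary stress on syllable 6.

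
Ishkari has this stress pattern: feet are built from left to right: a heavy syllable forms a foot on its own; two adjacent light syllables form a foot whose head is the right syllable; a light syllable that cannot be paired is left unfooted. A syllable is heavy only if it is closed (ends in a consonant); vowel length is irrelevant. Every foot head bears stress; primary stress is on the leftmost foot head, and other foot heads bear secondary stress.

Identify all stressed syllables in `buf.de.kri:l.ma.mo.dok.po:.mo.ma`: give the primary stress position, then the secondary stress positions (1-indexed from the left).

Weights: 1 buf H, 2 de L, 3 kri:l H, 4 ma L, 5 mo L, 6 dok H, 7 po: L, 8 mo L, 9 ma L.
Parse left to right (heavy = foot alone; LL = one foot; stranded L unfooted): (ˈbuf) de (ˈkri:l) (ma.ˈmo) (ˈdok) (po:.ˈmo) ma.
Foot heads: 1, 3, 5, 6, 8.
Primary stress on the leftmost head = syllable 1.
Secondary stress on 3, 5, 6, 8: ˈbuf.de.ˌkri:l.ma.ˌmo.ˌdok.po:.ˌmo.ma.

primary 1, secondary 3, 5, 6, 8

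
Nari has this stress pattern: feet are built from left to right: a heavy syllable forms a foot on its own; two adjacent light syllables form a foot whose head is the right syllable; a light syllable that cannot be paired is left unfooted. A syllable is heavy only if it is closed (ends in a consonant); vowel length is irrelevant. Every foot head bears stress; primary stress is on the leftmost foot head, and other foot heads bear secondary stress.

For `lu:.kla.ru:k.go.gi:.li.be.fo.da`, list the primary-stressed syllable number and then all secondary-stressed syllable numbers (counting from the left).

primary 2, secondary 3, 5, 7, 9

Weights: 1 lu: L, 2 kla L, 3 ru:k H, 4 go L, 5 gi: L, 6 li L, 7 be L, 8 fo L, 9 da L.
Parse left to right (heavy = foot alone; LL = one foot; stranded L unfooted): (lu:.ˈkla) (ˈru:k) (go.ˈgi:) (li.ˈbe) (fo.ˈda).
Foot heads: 2, 3, 5, 7, 9.
Primary stress on the leftmost head = syllable 2.
Secondary stress on 3, 5, 7, 9: lu:.ˈkla.ˌru:k.go.ˌgi:.li.ˌbe.fo.ˌda.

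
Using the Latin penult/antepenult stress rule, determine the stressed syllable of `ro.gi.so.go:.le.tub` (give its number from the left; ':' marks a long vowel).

Classical Latin: stress the penult if heavy (long vowel or closed), else the antepenult.
Weights: 4 go: H, 5 le L, 6 tub H.
The penult (syllable 5, le) is light, so stress falls on the antepenult (syllable 4, go:).
Stress on syllable 4: ro.gi.so.ˈgo:.le.tub.

4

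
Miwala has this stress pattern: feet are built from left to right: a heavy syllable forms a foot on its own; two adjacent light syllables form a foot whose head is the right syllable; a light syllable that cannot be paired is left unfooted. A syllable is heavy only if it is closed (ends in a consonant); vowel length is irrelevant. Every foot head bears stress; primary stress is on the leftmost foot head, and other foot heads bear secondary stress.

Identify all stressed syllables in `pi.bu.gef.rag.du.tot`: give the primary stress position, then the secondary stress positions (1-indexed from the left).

Weights: 1 pi L, 2 bu L, 3 gef H, 4 rag H, 5 du L, 6 tot H.
Parse left to right (heavy = foot alone; LL = one foot; stranded L unfooted): (pi.ˈbu) (ˈgef) (ˈrag) du (ˈtot).
Foot heads: 2, 3, 4, 6.
Primary stress on the leftmost head = syllable 2.
Secondary stress on 3, 4, 6: pi.ˈbu.ˌgef.ˌrag.du.ˌtot.

primary 2, secondary 3, 4, 6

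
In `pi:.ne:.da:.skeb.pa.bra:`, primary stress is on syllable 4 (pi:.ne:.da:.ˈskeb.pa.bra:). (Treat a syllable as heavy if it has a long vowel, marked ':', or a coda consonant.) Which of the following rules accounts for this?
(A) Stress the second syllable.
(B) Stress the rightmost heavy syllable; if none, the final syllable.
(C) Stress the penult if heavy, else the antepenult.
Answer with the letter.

C

Rule A → syllable 2 (observed: 4).
Rule B → syllable 6 (observed: 4).
Rule C → syllable 4 ✓.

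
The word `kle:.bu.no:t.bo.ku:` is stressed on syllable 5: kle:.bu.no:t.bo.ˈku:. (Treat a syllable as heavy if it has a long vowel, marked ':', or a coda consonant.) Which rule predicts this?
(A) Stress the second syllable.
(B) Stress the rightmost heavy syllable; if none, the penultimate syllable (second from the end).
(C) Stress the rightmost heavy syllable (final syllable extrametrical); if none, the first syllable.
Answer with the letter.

Rule A → syllable 2 (observed: 5).
Rule B → syllable 5 ✓.
Rule C → syllable 3 (observed: 5).

B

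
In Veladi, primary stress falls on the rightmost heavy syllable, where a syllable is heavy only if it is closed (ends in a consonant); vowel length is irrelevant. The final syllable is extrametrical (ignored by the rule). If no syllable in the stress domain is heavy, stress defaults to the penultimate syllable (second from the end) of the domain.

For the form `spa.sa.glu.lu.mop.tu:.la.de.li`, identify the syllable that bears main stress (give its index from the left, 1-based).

The final syllable (9, li) is extrametrical; the stress domain is syllables 1–8.
Weights: 1 spa L, 2 sa L, 3 glu L, 4 lu L, 5 mop H, 6 tu: L, 7 la L, 8 de L.
Heavy syllables in the domain: 5. The rightmost is syllable 5 (mop).
Primary stress: syllable 5 → spa.sa.glu.lu.ˈmop.tu:.la.de.li.

5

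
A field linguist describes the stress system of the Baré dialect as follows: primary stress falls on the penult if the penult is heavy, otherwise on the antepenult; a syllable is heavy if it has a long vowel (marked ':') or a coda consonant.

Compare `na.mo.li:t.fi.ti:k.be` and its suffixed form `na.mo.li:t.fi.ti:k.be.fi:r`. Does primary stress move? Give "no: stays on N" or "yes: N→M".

no: stays on 5

Base `na.mo.li:t.fi.ti:k.be` (6 syllables):
  Weights: 4 fi L, 5 ti:k H, 6 be L.
  The penult (syllable 5, ti:k) is heavy, so it takes stress.
  → primary stress on syllable 5.
Suffixed `na.mo.li:t.fi.ti:k.be.fi:r` (7 syllables):
  Weights: 5 ti:k H, 6 be L, 7 fi:r H.
  The penult (syllable 6, be) is light, so stress falls on the antepenult (syllable 5, ti:k).
  → primary stress on syllable 5.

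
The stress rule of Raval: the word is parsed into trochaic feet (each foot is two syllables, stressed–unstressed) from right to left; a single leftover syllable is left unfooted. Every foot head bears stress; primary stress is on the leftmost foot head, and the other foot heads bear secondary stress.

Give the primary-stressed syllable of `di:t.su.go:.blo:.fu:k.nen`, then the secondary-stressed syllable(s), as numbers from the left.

Parse right to left into trochaic (ˈσσ) feet: (ˈdi:t.su) (ˈgo:.blo:) (ˈfu:k.nen).
Foot heads (stressed positions): 1, 3, 5.
End Rule Leftmost: primary stress on the leftmost head = syllable 1.
Secondary stress on 3, 5: ˈdi:t.su.ˌgo:.blo:.ˌfu:k.nen.

primary 1, secondary 3, 5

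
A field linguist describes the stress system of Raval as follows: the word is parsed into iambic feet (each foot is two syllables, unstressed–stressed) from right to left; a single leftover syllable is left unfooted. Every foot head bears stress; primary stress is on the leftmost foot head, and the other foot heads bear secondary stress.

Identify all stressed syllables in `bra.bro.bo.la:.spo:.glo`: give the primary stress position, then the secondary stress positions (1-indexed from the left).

Parse right to left into iambic (σˈσ) feet: (bra.ˈbro) (bo.ˈla:) (spo:.ˈglo).
Foot heads (stressed positions): 2, 4, 6.
End Rule Leftmost: primary stress on the leftmost head = syllable 2.
Secondary stress on 4, 6: bra.ˈbro.bo.ˌla:.spo:.ˌglo.

primary 2, secondary 4, 6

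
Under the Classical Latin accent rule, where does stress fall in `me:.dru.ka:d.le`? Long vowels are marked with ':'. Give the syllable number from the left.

Classical Latin: stress the penult if heavy (long vowel or closed), else the antepenult.
Weights: 2 dru L, 3 ka:d H, 4 le L.
The penult (syllable 3, ka:d) is heavy, so it takes stress.
Stress on syllable 3: me:.dru.ˈka:d.le.

3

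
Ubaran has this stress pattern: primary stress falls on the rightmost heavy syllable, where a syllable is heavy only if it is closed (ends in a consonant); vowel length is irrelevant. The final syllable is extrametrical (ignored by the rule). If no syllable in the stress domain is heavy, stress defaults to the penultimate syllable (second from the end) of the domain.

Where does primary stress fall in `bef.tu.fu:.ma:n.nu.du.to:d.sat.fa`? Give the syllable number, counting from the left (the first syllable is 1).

8

The final syllable (9, fa) is extrametrical; the stress domain is syllables 1–8.
Weights: 1 bef H, 2 tu L, 3 fu: L, 4 ma:n H, 5 nu L, 6 du L, 7 to:d H, 8 sat H.
Heavy syllables in the domain: 1, 4, 7, 8. The rightmost is syllable 8 (sat).
Primary stress: syllable 8 → bef.tu.fu:.ma:n.nu.du.to:d.ˈsat.fa.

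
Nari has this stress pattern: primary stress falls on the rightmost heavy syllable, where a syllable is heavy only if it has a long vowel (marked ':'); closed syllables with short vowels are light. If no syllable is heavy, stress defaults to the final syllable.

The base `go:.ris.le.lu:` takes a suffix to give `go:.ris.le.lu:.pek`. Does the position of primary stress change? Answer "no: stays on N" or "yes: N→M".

Base `go:.ris.le.lu:` (4 syllables):
  Weights: 1 go: H, 2 ris L, 3 le L, 4 lu: H.
  Heavy syllables in the domain: 1, 4. The rightmost is syllable 4 (lu:).
  → primary stress on syllable 4.
Suffixed `go:.ris.le.lu:.pek` (5 syllables):
  Weights: 1 go: H, 2 ris L, 3 le L, 4 lu: H, 5 pek L.
  Heavy syllables in the domain: 1, 4. The rightmost is syllable 4 (lu:).
  → primary stress on syllable 4.

no: stays on 4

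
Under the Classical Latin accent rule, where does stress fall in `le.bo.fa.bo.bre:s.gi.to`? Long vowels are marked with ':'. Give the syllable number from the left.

Classical Latin: stress the penult if heavy (long vowel or closed), else the antepenult.
Weights: 5 bre:s H, 6 gi L, 7 to L.
The penult (syllable 6, gi) is light, so stress falls on the antepenult (syllable 5, bre:s).
Stress on syllable 5: le.bo.fa.bo.ˈbre:s.gi.to.

5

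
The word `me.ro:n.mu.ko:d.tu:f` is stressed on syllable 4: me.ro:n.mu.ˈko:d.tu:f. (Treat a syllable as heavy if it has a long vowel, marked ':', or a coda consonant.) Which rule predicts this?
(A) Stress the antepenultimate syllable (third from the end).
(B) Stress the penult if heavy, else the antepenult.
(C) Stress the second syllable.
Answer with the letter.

B

Rule A → syllable 3 (observed: 4).
Rule B → syllable 4 ✓.
Rule C → syllable 2 (observed: 4).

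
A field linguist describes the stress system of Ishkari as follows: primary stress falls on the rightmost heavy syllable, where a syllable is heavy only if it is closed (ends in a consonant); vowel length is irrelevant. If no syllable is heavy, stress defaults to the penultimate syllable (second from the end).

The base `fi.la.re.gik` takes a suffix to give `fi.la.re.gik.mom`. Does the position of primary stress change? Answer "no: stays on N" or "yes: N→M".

Base `fi.la.re.gik` (4 syllables):
  Weights: 1 fi L, 2 la L, 3 re L, 4 gik H.
  Heavy syllables in the domain: 4. The rightmost is syllable 4 (gik).
  → primary stress on syllable 4.
Suffixed `fi.la.re.gik.mom` (5 syllables):
  Weights: 1 fi L, 2 la L, 3 re L, 4 gik H, 5 mom H.
  Heavy syllables in the domain: 4, 5. The rightmost is syllable 5 (mom).
  → primary stress on syllable 5.

yes: 4→5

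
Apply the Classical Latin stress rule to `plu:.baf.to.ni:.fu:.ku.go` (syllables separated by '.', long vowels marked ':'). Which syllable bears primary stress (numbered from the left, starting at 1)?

Classical Latin: stress the penult if heavy (long vowel or closed), else the antepenult.
Weights: 5 fu: H, 6 ku L, 7 go L.
The penult (syllable 6, ku) is light, so stress falls on the antepenult (syllable 5, fu:).
Stress on syllable 5: plu:.baf.to.ni:.ˈfu:.ku.go.

5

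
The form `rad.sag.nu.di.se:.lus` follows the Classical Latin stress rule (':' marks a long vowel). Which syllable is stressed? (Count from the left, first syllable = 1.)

Classical Latin: stress the penult if heavy (long vowel or closed), else the antepenult.
Weights: 4 di L, 5 se: H, 6 lus H.
The penult (syllable 5, se:) is heavy, so it takes stress.
Stress on syllable 5: rad.sag.nu.di.ˈse:.lus.

5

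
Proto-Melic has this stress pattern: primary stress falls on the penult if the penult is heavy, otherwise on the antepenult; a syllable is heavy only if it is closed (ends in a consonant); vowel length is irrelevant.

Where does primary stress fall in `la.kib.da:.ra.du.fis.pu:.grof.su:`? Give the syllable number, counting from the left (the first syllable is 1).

Weights: 7 pu: L, 8 grof H, 9 su: L.
The penult (syllable 8, grof) is heavy, so it takes stress.
Primary stress: syllable 8 → la.kib.da:.ra.du.fis.pu:.ˈgrof.su:.

8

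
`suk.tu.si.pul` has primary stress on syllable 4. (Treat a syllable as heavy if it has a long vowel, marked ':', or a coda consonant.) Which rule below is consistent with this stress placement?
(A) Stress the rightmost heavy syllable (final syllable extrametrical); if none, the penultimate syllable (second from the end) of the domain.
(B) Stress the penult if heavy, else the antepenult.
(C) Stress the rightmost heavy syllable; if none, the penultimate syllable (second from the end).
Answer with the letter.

Rule A → syllable 1 (observed: 4).
Rule B → syllable 2 (observed: 4).
Rule C → syllable 4 ✓.

C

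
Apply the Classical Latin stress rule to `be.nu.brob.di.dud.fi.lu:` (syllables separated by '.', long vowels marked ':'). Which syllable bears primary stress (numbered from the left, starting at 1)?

5

Classical Latin: stress the penult if heavy (long vowel or closed), else the antepenult.
Weights: 5 dud H, 6 fi L, 7 lu: H.
The penult (syllable 6, fi) is light, so stress falls on the antepenult (syllable 5, dud).
Stress on syllable 5: be.nu.brob.di.ˈdud.fi.lu:.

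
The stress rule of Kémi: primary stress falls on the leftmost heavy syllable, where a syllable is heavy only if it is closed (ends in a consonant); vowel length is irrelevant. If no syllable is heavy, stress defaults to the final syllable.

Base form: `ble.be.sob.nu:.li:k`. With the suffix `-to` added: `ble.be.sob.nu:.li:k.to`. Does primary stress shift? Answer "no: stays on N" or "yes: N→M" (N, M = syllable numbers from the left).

no: stays on 3

Base `ble.be.sob.nu:.li:k` (5 syllables):
  Weights: 1 ble L, 2 be L, 3 sob H, 4 nu: L, 5 li:k H.
  Heavy syllables in the domain: 3, 5. The leftmost is syllable 3 (sob).
  → primary stress on syllable 3.
Suffixed `ble.be.sob.nu:.li:k.to` (6 syllables):
  Weights: 1 ble L, 2 be L, 3 sob H, 4 nu: L, 5 li:k H, 6 to L.
  Heavy syllables in the domain: 3, 5. The leftmost is syllable 3 (sob).
  → primary stress on syllable 3.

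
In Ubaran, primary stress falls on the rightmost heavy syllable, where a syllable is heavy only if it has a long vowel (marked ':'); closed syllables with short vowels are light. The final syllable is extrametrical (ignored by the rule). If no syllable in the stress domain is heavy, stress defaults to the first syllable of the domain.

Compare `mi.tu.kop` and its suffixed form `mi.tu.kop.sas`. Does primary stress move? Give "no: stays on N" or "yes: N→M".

no: stays on 1

Base `mi.tu.kop` (3 syllables):
  The final syllable (3, kop) is extrametrical; the stress domain is syllables 1–2.
  Weights: 1 mi L, 2 tu L.
  No heavy syllable in the domain; default to the first syllable of the domain = syllable 1.
  → primary stress on syllable 1.
Suffixed `mi.tu.kop.sas` (4 syllables):
  The final syllable (4, sas) is extrametrical; the stress domain is syllables 1–3.
  Weights: 1 mi L, 2 tu L, 3 kop L.
  No heavy syllable in the domain; default to the first syllable of the domain = syllable 1.
  → primary stress on syllable 1.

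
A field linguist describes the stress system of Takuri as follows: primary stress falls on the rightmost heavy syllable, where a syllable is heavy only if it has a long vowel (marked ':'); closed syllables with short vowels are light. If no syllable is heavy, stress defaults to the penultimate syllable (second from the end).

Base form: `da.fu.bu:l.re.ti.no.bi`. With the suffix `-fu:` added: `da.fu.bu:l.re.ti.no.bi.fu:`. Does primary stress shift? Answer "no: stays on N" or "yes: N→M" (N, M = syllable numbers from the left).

yes: 3→8

Base `da.fu.bu:l.re.ti.no.bi` (7 syllables):
  Weights: 1 da L, 2 fu L, 3 bu:l H, 4 re L, 5 ti L, 6 no L, 7 bi L.
  Heavy syllables in the domain: 3. The rightmost is syllable 3 (bu:l).
  → primary stress on syllable 3.
Suffixed `da.fu.bu:l.re.ti.no.bi.fu:` (8 syllables):
  Weights: 1 da L, 2 fu L, 3 bu:l H, 4 re L, 5 ti L, 6 no L, 7 bi L, 8 fu: H.
  Heavy syllables in the domain: 3, 8. The rightmost is syllable 8 (fu:).
  → primary stress on syllable 8.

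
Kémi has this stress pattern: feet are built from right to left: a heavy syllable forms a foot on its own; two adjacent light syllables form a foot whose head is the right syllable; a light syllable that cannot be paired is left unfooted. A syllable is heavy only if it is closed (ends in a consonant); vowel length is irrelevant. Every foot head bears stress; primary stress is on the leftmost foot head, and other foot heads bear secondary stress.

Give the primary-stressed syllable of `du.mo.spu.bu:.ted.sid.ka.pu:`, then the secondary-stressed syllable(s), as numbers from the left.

primary 2, secondary 4, 5, 6, 8

Weights: 1 du L, 2 mo L, 3 spu L, 4 bu: L, 5 ted H, 6 sid H, 7 ka L, 8 pu: L.
Parse right to left (heavy = foot alone; LL = one foot; stranded L unfooted): (du.ˈmo) (spu.ˈbu:) (ˈted) (ˈsid) (ka.ˈpu:).
Foot heads: 2, 4, 5, 6, 8.
Primary stress on the leftmost head = syllable 2.
Secondary stress on 4, 5, 6, 8: du.ˈmo.spu.ˌbu:.ˌted.ˌsid.ka.ˌpu:.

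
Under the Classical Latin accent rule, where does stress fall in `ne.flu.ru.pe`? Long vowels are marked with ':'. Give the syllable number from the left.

2

Classical Latin: stress the penult if heavy (long vowel or closed), else the antepenult.
Weights: 2 flu L, 3 ru L, 4 pe L.
The penult (syllable 3, ru) is light, so stress falls on the antepenult (syllable 2, flu).
Stress on syllable 2: ne.ˈflu.ru.pe.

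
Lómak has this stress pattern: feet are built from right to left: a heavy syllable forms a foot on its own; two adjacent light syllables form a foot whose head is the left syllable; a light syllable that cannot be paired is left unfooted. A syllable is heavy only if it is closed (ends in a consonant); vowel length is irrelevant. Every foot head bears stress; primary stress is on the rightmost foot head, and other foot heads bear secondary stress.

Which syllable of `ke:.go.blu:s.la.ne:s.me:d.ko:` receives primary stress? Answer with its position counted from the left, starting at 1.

6

Weights: 1 ke: L, 2 go L, 3 blu:s H, 4 la L, 5 ne:s H, 6 me:d H, 7 ko: L.
Parse right to left (heavy = foot alone; LL = one foot; stranded L unfooted): (ˈke:.go) (ˈblu:s) la (ˈne:s) (ˈme:d) ko:.
Foot heads: 1, 3, 5, 6.
Primary stress on the rightmost head = syllable 6.
Primary stress: syllable 6 → ke:.go.blu:s.la.ne:s.ˈme:d.ko:.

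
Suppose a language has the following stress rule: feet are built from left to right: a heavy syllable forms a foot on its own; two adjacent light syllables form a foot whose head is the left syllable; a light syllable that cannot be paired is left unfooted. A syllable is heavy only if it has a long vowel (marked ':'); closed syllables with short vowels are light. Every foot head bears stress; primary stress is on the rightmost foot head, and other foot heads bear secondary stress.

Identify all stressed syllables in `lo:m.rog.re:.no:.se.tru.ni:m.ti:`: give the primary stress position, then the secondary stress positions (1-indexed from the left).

primary 8, secondary 1, 3, 4, 5, 7

Weights: 1 lo:m H, 2 rog L, 3 re: H, 4 no: H, 5 se L, 6 tru L, 7 ni:m H, 8 ti: H.
Parse left to right (heavy = foot alone; LL = one foot; stranded L unfooted): (ˈlo:m) rog (ˈre:) (ˈno:) (ˈse.tru) (ˈni:m) (ˈti:).
Foot heads: 1, 3, 4, 5, 7, 8.
Primary stress on the rightmost head = syllable 8.
Secondary stress on 1, 3, 4, 5, 7: ˌlo:m.rog.ˌre:.ˌno:.ˌse.tru.ˌni:m.ˈti:.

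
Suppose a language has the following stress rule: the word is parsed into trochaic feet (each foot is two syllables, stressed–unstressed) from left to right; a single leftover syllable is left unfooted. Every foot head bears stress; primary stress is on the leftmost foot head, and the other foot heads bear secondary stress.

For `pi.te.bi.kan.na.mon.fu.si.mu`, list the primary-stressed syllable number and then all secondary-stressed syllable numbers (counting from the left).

Parse left to right into trochaic (ˈσσ) feet: (ˈpi.te) (ˈbi.kan) (ˈna.mon) (ˈfu.si) mu. Syllable 9 is left unfooted.
Foot heads (stressed positions): 1, 3, 5, 7.
End Rule Leftmost: primary stress on the leftmost head = syllable 1.
Secondary stress on 3, 5, 7: ˈpi.te.ˌbi.kan.ˌna.mon.ˌfu.si.mu.

primary 1, secondary 3, 5, 7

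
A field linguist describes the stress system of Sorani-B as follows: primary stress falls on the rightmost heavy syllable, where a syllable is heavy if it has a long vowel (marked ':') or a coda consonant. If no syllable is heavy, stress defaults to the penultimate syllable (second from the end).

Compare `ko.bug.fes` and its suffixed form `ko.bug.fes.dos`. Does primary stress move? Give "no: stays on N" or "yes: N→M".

Base `ko.bug.fes` (3 syllables):
  Weights: 1 ko L, 2 bug H, 3 fes H.
  Heavy syllables in the domain: 2, 3. The rightmost is syllable 3 (fes).
  → primary stress on syllable 3.
Suffixed `ko.bug.fes.dos` (4 syllables):
  Weights: 1 ko L, 2 bug H, 3 fes H, 4 dos H.
  Heavy syllables in the domain: 2, 3, 4. The rightmost is syllable 4 (dos).
  → primary stress on syllable 4.

yes: 3→4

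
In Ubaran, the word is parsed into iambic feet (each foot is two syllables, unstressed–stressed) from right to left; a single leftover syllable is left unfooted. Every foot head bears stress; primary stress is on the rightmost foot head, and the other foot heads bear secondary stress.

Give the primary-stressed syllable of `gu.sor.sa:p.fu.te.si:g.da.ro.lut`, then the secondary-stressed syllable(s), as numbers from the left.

primary 9, secondary 3, 5, 7

Parse right to left into iambic (σˈσ) feet: gu (sor.ˈsa:p) (fu.ˈte) (si:g.ˈda) (ro.ˈlut). Syllable 1 is left unfooted.
Foot heads (stressed positions): 3, 5, 7, 9.
End Rule Rightmost: primary stress on the rightmost head = syllable 9.
Secondary stress on 3, 5, 7: gu.sor.ˌsa:p.fu.ˌte.si:g.ˌda.ro.ˈlut.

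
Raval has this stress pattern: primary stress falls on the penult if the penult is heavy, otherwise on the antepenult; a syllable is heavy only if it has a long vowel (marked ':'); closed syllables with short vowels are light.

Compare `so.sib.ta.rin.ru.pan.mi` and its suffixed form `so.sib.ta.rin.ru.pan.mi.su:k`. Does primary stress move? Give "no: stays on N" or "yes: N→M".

yes: 5→6

Base `so.sib.ta.rin.ru.pan.mi` (7 syllables):
  Weights: 5 ru L, 6 pan L, 7 mi L.
  The penult (syllable 6, pan) is light, so stress falls on the antepenult (syllable 5, ru).
  → primary stress on syllable 5.
Suffixed `so.sib.ta.rin.ru.pan.mi.su:k` (8 syllables):
  Weights: 6 pan L, 7 mi L, 8 su:k H.
  The penult (syllable 7, mi) is light, so stress falls on the antepenult (syllable 6, pan).
  → primary stress on syllable 6.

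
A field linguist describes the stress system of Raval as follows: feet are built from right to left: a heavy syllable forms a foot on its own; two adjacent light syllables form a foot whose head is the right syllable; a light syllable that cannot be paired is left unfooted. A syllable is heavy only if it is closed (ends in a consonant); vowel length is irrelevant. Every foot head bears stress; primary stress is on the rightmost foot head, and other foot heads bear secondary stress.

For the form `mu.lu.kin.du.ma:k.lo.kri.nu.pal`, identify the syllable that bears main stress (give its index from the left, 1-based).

9

Weights: 1 mu L, 2 lu L, 3 kin H, 4 du L, 5 ma:k H, 6 lo L, 7 kri L, 8 nu L, 9 pal H.
Parse right to left (heavy = foot alone; LL = one foot; stranded L unfooted): (mu.ˈlu) (ˈkin) du (ˈma:k) lo (kri.ˈnu) (ˈpal).
Foot heads: 2, 3, 5, 8, 9.
Primary stress on the rightmost head = syllable 9.
Primary stress: syllable 9 → mu.lu.kin.du.ma:k.lo.kri.nu.ˈpal.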